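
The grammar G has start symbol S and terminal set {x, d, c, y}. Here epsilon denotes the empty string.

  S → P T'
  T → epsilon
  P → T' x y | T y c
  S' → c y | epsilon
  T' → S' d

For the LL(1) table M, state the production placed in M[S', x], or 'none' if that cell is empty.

FIRST(T) = {epsilon}
FIRST(S') = {epsilon, c}
FIRST(T') = {c, d}  (via S' d)
FIRST(P) = {c, d, y}  (via T' x y, T y c)
FIRST(S) = {c, d, y}  (via P T')
FOLLOW(S) includes $ since S is the start symbol.
FOLLOW(S'): in T'→S' d, S' is followed by d with FIRST {d}. Thus FOLLOW(S') = {d}.
For S' → c y: FIRST(c y) = {c}, so it goes in M[S', t] for t ∈ {c}.
For S' → epsilon: FIRST(epsilon) = {epsilon}, so it goes in M[S', t] for t ∈ {}; since epsilon ∈ FIRST, also for every t ∈ FOLLOW(S') = {d}.
None of these place a production in M[S', x].

none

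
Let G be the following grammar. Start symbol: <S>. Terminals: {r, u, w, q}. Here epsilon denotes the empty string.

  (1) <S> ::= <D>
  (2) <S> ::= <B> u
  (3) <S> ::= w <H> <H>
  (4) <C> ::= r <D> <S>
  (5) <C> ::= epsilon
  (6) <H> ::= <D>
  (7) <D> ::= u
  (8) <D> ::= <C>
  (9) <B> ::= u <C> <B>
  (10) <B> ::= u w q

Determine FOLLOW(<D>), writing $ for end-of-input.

{$, r, u, w}

FIRST(<C>) = {epsilon, r}
FIRST(<B>) = {u}
FIRST(<D>) = {epsilon, r, u}  (via <C>)
FIRST(<S>) = {epsilon, r, u, w}  (via <D>, <B> u)
FIRST(<H>) = {epsilon, r, u}  (via <D>)
FOLLOW(<S>) includes $ since <S> is the start symbol.
FOLLOW(<B>): in <S>::=<B> u, <B> is followed by u with FIRST {u}; in <B>::=u <C> <B>, the suffix after <B> is empty (adds nothing new). Thus FOLLOW(<B>) = {u}.
FOLLOW(<S>): in <C>::=r <D> <S>, the suffix after <S> is empty, so FOLLOW(<S>) ⊇ FOLLOW(<C>) = {$, r, u, w}. Thus FOLLOW(<S>) = {$, r, u, w}.
FOLLOW(<H>): in <S>::=w <H> <H> (occurrence 1), <H> is followed by <H> with FIRST {epsilon, r, u}; in <S>::=w <H> <H> (occurrence 1), the suffix after <H> is nullable, so FOLLOW(<H>) ⊇ FOLLOW(<S>) = {$, r, u, w}; in <S>::=w <H> <H> (occurrence 2), the suffix after <H> is empty, so FOLLOW(<H>) ⊇ FOLLOW(<S>) = {$, r, u, w}. Thus FOLLOW(<H>) = {$, r, u, w}.
FOLLOW(<C>): in <D>::=<C>, the suffix after <C> is empty, so FOLLOW(<C>) ⊇ FOLLOW(<D>) = {$, r, u, w}; in <B>::=u <C> <B>, <C> is followed by <B> with FIRST {u}. Thus FOLLOW(<C>) = {$, r, u, w}.
FOLLOW(<D>): in <S>::=<D>, the suffix after <D> is empty, so FOLLOW(<D>) ⊇ FOLLOW(<S>) = {$, r, u, w}; in <C>::=r <D> <S>, <D> is followed by <S> with FIRST {epsilon, r, u, w}; in <C>::=r <D> <S>, the suffix after <D> is nullable, so FOLLOW(<D>) ⊇ FOLLOW(<C>) = {$, r, u, w}; in <H>::=<D>, the suffix after <D> is empty, so FOLLOW(<D>) ⊇ FOLLOW(<H>) = {$, r, u, w}. Thus FOLLOW(<D>) = {$, r, u, w}.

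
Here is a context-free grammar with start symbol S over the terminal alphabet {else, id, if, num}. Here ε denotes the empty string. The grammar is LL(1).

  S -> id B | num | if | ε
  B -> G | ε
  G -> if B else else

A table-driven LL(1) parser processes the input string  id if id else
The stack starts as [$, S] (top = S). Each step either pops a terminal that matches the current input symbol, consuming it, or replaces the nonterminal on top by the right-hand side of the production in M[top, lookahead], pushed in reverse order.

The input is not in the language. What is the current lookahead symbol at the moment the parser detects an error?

     Stack             Input            Action
  1  $ S               id if id else $  expand S -> id B
  2  $ B id            id if id else $  match id
  3  $ B               if id else $     expand B -> G
  4  $ G               if id else $     expand G -> if B else else
  5  $ else else B if  if id else $     match if
  6  $ else else B     id else $        error: M[B, id] is empty

id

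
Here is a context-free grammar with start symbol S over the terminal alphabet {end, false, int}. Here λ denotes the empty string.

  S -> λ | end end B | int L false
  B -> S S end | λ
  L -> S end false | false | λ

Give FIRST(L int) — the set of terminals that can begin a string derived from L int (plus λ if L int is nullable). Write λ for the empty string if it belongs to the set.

FIRST(S): from S->λ we get {λ}; from S->end end B we get {end}; from S->int L false we get {int}. So FIRST(S) = {λ, end, int}.
FIRST(B): from B->S S end we get {end, int}; from B->λ we get {λ}. So FIRST(B) = {λ, end, int}.
FIRST(L): from L->S end false we get {end, int}; from L->false we get {false}; from L->λ we get {λ}. So FIRST(L) = {λ, end, false, int}.
FIRST(L int): take FIRST of each symbol in turn, carrying on past any symbol whose FIRST contains λ; result {end, false, int}.

{end, false, int}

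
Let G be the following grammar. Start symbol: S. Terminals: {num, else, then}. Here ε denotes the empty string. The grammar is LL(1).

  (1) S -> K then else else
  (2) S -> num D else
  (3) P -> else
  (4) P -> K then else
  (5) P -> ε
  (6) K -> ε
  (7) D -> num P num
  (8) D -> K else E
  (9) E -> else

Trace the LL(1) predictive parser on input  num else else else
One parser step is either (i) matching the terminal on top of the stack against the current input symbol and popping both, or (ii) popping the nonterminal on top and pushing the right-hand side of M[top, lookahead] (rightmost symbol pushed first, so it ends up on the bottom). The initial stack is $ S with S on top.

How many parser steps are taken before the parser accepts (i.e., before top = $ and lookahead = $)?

     Stack            Input                 Action
  1  $ S              num else else else $  expand S -> num D else
  2  $ else D num     num else else else $  match num
  3  $ else D         else else else $      expand D -> K else E
  4  $ else E else K  else else else $      expand K -> ε
  5  $ else E else    else else else $      match else
  6  $ else E         else else $           expand E -> else
  7  $ else else      else else $           match else
  8  $ else           else $                match else
Accept reached after 8 steps.

8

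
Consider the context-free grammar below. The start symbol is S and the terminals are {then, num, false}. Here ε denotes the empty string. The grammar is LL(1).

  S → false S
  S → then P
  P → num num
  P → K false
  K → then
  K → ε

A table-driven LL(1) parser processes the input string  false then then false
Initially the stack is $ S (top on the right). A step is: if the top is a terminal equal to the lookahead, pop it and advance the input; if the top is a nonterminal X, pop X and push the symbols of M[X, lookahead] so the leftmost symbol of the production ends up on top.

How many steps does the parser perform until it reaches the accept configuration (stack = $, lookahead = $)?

8

step 1: stack=$ S  input=false then then false $  — expand S → false S
step 2: stack=$ S false  input=false then then false $  — match false
step 3: stack=$ S  input=then then false $  — expand S → then P
step 4: stack=$ P then  input=then then false $  — match then
step 5: stack=$ P  input=then false $  — expand P → K false
step 6: stack=$ false K  input=then false $  — expand K → then
step 7: stack=$ false then  input=then false $  — match then
step 8: stack=$ false  input=false $  — match false
Accept reached after 8 steps.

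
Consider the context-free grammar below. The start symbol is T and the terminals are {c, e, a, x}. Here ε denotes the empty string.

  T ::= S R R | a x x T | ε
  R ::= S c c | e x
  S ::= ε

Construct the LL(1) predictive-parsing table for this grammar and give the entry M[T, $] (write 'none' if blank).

T ::= ε

FIRST(S): from S::=ε we get {ε}. So FIRST(S) = {ε}.
FIRST(R): from R::=S c c we get {c}; from R::=e x we get {e}. So FIRST(R) = {c, e}.
FIRST(T): from T::=S R R we get {c, e}; from T::=a x x T we get {a}; from T::=ε we get {ε}. So FIRST(T) = {ε, a, c, e}.
FOLLOW(T) includes $ since T is the start symbol.
FOLLOW(T): in T::=a x x T, the suffix after T is empty (adds nothing new). Thus FOLLOW(T) = {$}.
For T ::= S R R: FIRST(S R R) = {c, e}, so it goes in M[T, t] for t ∈ {c, e}.
For T ::= a x x T: FIRST(a x x T) = {a}, so it goes in M[T, t] for t ∈ {a}.
For T ::= ε: FIRST(ε) = {ε}, so it goes in M[T, t] for t ∈ {}; since ε ∈ FIRST, also for every t ∈ FOLLOW(T) = {$}.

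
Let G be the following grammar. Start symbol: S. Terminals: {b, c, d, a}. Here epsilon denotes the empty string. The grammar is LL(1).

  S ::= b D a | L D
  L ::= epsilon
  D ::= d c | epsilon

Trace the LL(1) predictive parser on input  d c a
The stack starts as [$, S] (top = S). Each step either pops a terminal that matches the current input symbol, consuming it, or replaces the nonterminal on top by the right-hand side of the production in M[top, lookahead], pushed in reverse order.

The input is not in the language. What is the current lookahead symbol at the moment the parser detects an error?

     Stack  Input    Action
  1  $ S    d c a $  expand S ::= L D
  2  $ D L  d c a $  expand L ::= epsilon
  3  $ D    d c a $  expand D ::= d c
  4  $ c d  d c a $  match d
  5  $ c    c a $    match c
  6  $      a $      error: stack empty but input remains

a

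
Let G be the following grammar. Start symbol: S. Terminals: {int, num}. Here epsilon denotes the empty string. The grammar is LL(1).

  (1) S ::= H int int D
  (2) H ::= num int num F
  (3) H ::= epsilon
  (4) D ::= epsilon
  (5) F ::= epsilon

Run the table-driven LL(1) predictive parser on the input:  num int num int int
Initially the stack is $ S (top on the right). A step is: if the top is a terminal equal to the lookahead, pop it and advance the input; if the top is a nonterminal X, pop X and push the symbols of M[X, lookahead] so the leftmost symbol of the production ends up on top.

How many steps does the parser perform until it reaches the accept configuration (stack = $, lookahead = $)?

step 1: stack=$ S  input=num int num int int $  — expand S ::= H int int D
step 2: stack=$ D int int H  input=num int num int int $  — expand H ::= num int num F
step 3: stack=$ D int int F num int num  input=num int num int int $  — match num
step 4: stack=$ D int int F num int  input=int num int int $  — match int
step 5: stack=$ D int int F num  input=num int int $  — match num
step 6: stack=$ D int int F  input=int int $  — expand F ::= epsilon
step 7: stack=$ D int int  input=int int $  — match int
step 8: stack=$ D int  input=int $  — match int
step 9: stack=$ D  input=$  — expand D ::= epsilon
Accept reached after 9 steps.

9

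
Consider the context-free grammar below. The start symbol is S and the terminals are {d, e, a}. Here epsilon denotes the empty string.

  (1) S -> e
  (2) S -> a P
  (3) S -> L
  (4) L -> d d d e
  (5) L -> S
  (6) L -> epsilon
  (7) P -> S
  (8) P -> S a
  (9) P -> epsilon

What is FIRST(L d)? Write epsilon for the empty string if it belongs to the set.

FIRST(S): from S->e we get {e}; from S->a P we get {a}; from S->L we get {epsilon, a, d, e}. So FIRST(S) = {epsilon, a, d, e}.
FIRST(L): from L->d d d e we get {d}; from L->S we get {epsilon, a, d, e}; from L->epsilon we get {epsilon}. So FIRST(L) = {epsilon, a, d, e}.
FIRST(P): from P->S we get {epsilon, a, d, e}; from P->S a we get {a, d, e}; from P->epsilon we get {epsilon}. So FIRST(P) = {epsilon, a, d, e}.
FIRST(L d): take FIRST of each symbol in turn, carrying on past any symbol whose FIRST contains epsilon; result {a, d, e}.

{a, d, e}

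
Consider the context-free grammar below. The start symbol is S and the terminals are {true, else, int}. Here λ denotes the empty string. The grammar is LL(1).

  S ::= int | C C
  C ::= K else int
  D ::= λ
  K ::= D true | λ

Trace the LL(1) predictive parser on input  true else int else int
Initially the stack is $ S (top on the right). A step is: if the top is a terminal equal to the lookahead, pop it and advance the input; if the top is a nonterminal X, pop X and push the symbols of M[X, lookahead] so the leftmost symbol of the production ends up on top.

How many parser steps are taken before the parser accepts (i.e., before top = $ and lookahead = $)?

11

      Stack                Input                     Action
   1  $ S                  true else int else int $  expand S ::= C C
   2  $ C C                true else int else int $  expand C ::= K else int
   3  $ C int else K       true else int else int $  expand K ::= D true
   4  $ C int else true D  true else int else int $  expand D ::= λ
   5  $ C int else true    true else int else int $  match true
   6  $ C int else         else int else int $       match else
   7  $ C int              int else int $            match int
   8  $ C                  else int $                expand C ::= K else int
   9  $ int else K         else int $                expand K ::= λ
  10  $ int else           else int $                match else
  11  $ int                int $                     match int
Accept reached after 11 steps.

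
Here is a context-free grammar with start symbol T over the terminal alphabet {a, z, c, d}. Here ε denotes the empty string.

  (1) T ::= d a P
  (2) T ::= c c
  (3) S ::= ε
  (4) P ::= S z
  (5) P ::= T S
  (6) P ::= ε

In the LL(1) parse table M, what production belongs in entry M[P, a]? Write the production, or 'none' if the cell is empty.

FIRST(T) = {c, d}
FIRST(S) = {ε}
FIRST(P) = {ε, c, d, z}  (via S z, T S)
FOLLOW(T) includes $ since T is the start symbol.
FOLLOW(T): in P::=T S, T is followed by S with FIRST {ε}; in P::=T S, the suffix after T is nullable, so FOLLOW(T) ⊇ FOLLOW(P) = {$}. Thus FOLLOW(T) = {$}.
FOLLOW(P): in T::=d a P, the suffix after P is empty, so FOLLOW(P) ⊇ FOLLOW(T) = {$}. Thus FOLLOW(P) = {$}.
For P ::= S z: FIRST(S z) = {z}, so it goes in M[P, t] for t ∈ {z}.
For P ::= T S: FIRST(T S) = {c, d}, so it goes in M[P, t] for t ∈ {c, d}.
For P ::= ε: FIRST(ε) = {ε}, so it goes in M[P, t] for t ∈ {}; since ε ∈ FIRST, also for every t ∈ FOLLOW(P) = {$}.
None of these place a production in M[P, a].

none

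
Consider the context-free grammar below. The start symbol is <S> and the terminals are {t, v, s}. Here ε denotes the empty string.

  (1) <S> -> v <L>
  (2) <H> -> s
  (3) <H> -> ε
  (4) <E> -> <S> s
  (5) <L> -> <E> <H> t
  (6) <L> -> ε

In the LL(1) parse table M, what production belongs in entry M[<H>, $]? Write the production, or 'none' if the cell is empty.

FIRST(<S>) = {v}
FIRST(<H>) = {ε, s}
FIRST(<E>) = {v}  (via <S> s)
FIRST(<L>) = {ε, v}  (via <E> <H> t)
FOLLOW(<S>) includes $ since <S> is the start symbol.
FOLLOW(<H>): in <L>-><E> <H> t, <H> is followed by t with FIRST {t}. Thus FOLLOW(<H>) = {t}.
For <H> -> s: FIRST(s) = {s}, so it goes in M[<H>, t] for t ∈ {s}.
For <H> -> ε: FIRST(ε) = {ε}, so it goes in M[<H>, t] for t ∈ {}; since ε ∈ FIRST, also for every t ∈ FOLLOW(<H>) = {t}.
None of these place a production in M[<H>, $].

none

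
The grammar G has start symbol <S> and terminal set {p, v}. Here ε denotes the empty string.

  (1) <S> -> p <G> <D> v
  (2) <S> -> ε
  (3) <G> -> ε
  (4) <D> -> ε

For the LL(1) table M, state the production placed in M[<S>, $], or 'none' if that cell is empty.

FIRST(<S>) = {ε, p}
FIRST(<G>) = {ε}
FIRST(<D>) = {ε}
FOLLOW(<S>) includes $ since <S> is the start symbol.
FOLLOW(<S>): <S> appears on no right-hand side. Thus FOLLOW(<S>) = {$}.
For <S> -> p <G> <D> v: FIRST(p <G> <D> v) = {p}, so it goes in M[<S>, t] for t ∈ {p}.
For <S> -> ε: FIRST(ε) = {ε}, so it goes in M[<S>, t] for t ∈ {}; since ε ∈ FIRST, also for every t ∈ FOLLOW(<S>) = {$}.

<S> -> ε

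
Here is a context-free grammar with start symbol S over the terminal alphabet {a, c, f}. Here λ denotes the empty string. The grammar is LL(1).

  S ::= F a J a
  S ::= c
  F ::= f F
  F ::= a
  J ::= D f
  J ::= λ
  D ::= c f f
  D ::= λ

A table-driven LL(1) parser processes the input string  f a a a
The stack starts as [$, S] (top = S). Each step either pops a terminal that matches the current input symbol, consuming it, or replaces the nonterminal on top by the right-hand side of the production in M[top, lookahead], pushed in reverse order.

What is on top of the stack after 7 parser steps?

a

     Stack        Input      Action
  1  $ S          f a a a $  expand S ::= F a J a
  2  $ a J a F    f a a a $  expand F ::= f F
  3  $ a J a F f  f a a a $  match f
  4  $ a J a F    a a a $    expand F ::= a
  5  $ a J a a    a a a $    match a
  6  $ a J a      a a $      match a
  7  $ a J        a $        expand J ::= λ
Stack after step 7: $ a (top = a).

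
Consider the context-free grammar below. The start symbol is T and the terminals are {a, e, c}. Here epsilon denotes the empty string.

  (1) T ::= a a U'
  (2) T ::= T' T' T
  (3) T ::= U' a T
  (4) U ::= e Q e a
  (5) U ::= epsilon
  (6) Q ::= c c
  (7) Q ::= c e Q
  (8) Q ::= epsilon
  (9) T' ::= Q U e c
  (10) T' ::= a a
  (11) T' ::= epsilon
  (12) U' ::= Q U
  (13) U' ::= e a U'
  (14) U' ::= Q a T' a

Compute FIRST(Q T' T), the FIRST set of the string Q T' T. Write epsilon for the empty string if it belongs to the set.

FIRST(U): from U::=e Q e a we get {e}; from U::=epsilon we get {epsilon}. So FIRST(U) = {epsilon, e}.
FIRST(Q): from Q::=c c we get {c}; from Q::=c e Q we get {c}; from Q::=epsilon we get {epsilon}. So FIRST(Q) = {epsilon, c}.
FIRST(T'): from T'::=Q U e c we get {c, e}; from T'::=a a we get {a}; from T'::=epsilon we get {epsilon}. So FIRST(T') = {epsilon, a, c, e}.
FIRST(U'): from U'::=Q U we get {epsilon, c, e}; from U'::=e a U' we get {e}; from U'::=Q a T' a we get {a, c}. So FIRST(U') = {epsilon, a, c, e}.
FIRST(T): from T::=a a U' we get {a}; from T::=T' T' T we get {a, c, e}; from T::=U' a T we get {a, c, e}. So FIRST(T) = {a, c, e}.
FIRST(Q T' T): take FIRST of each symbol in turn, carrying on past any symbol whose FIRST contains epsilon; result {a, c, e}.

{a, c, e}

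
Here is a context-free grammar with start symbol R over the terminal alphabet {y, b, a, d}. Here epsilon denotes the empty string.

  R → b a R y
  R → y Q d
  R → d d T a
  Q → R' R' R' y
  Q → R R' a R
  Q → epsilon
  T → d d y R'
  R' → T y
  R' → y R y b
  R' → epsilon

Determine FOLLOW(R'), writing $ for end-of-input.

{a, d, y}

FIRST(R): from R→b a R y we get {b}; from R→y Q d we get {y}; from R→d d T a we get {d}. So FIRST(R) = {b, d, y}.
FIRST(T): from T→d d y R' we get {d}. So FIRST(T) = {d}.
FIRST(R'): from R'→T y we get {d}; from R'→y R y b we get {y}; from R'→epsilon we get {epsilon}. So FIRST(R') = {epsilon, d, y}.
FIRST(Q): from Q→R' R' R' y we get {d, y}; from Q→R R' a R we get {b, d, y}; from Q→epsilon we get {epsilon}. So FIRST(Q) = {epsilon, b, d, y}.
FOLLOW(R) includes $ since R is the start symbol.
FOLLOW(Q): in R→y Q d, Q is followed by d with FIRST {d}. Thus FOLLOW(Q) = {d}.
FOLLOW(R): in R→b a R y, R is followed by y with FIRST {y}; in Q→R R' a R (occurrence 1), R is followed by R' a R with FIRST {a, d, y}; in Q→R R' a R (occurrence 2), the suffix after R is empty, so FOLLOW(R) ⊇ FOLLOW(Q) = {d}; in R'→y R y b, R is followed by y b with FIRST {y}. Thus FOLLOW(R) = {$, a, d, y}.
FOLLOW(T): in R→d d T a, T is followed by a with FIRST {a}; in R'→T y, T is followed by y with FIRST {y}. Thus FOLLOW(T) = {a, y}.
FOLLOW(R'): in Q→R' R' R' y (occurrence 1), R' is followed by R' R' y with FIRST {d, y}; in Q→R' R' R' y (occurrence 2), R' is followed by R' y with FIRST {d, y}; in Q→R' R' R' y (occurrence 3), R' is followed by y with FIRST {y}; in Q→R R' a R, R' is followed by a R with FIRST {a}; in T→d d y R', the suffix after R' is empty, so FOLLOW(R') ⊇ FOLLOW(T) = {a, y}. Thus FOLLOW(R') = {a, d, y}.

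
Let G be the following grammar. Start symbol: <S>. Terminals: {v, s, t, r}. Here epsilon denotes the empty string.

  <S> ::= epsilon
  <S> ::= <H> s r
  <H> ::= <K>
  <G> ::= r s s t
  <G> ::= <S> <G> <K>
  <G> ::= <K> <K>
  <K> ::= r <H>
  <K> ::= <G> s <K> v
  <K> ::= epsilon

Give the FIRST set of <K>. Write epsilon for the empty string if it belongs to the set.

{epsilon, r, s}

FIRST(<S>) = {epsilon, r, s}  (via <H> s r)
FIRST(<H>) = {epsilon, r, s}  (via <K>)
FIRST(<G>) = {epsilon, r, s}  (via <S> <G> <K>, <K> <K>)
FIRST(<K>) = {epsilon, r, s}  (via <G> s <K> v)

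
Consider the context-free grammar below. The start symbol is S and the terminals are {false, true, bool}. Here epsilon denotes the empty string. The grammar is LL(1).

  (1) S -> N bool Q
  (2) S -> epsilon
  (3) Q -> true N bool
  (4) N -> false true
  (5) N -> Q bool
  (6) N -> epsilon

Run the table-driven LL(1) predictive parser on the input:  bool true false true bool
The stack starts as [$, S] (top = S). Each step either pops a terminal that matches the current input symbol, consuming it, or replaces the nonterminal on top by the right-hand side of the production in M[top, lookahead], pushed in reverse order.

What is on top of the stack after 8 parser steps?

bool

     Stack              Input                        Action
  1  $ S                bool true false true bool $  expand S -> N bool Q
  2  $ Q bool N         bool true false true bool $  expand N -> epsilon
  3  $ Q bool           bool true false true bool $  match bool
  4  $ Q                true false true bool $       expand Q -> true N bool
  5  $ bool N true      true false true bool $       match true
  6  $ bool N           false true bool $            expand N -> false true
  7  $ bool true false  false true bool $            match false
  8  $ bool true        true bool $                  match true
Stack after step 8: $ bool (top = bool).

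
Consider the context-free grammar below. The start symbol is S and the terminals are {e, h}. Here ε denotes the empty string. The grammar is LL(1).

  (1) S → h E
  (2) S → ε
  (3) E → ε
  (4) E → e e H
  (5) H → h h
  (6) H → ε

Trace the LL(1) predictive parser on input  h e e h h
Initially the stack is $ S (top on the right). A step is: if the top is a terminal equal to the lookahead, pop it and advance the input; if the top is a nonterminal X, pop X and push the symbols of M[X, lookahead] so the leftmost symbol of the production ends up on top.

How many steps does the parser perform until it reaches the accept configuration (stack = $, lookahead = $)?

8

step 1: stack=$ S  input=h e e h h $  — expand S → h E
step 2: stack=$ E h  input=h e e h h $  — match h
step 3: stack=$ E  input=e e h h $  — expand E → e e H
step 4: stack=$ H e e  input=e e h h $  — match e
step 5: stack=$ H e  input=e h h $  — match e
step 6: stack=$ H  input=h h $  — expand H → h h
step 7: stack=$ h h  input=h h $  — match h
step 8: stack=$ h  input=h $  — match h
Accept reached after 8 steps.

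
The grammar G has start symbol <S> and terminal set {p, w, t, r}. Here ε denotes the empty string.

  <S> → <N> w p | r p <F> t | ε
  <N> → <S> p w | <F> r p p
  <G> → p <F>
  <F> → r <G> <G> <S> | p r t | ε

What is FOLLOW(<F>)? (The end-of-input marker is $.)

{p, r, t}

FIRST(<G>): from <G>→p <F> we get {p}. So FIRST(<G>) = {p}.
FIRST(<F>): from <F>→r <G> <G> <S> we get {r}; from <F>→p r t we get {p}; from <F>→ε we get {ε}. So FIRST(<F>) = {ε, p, r}.
FIRST(<S>): from <S>→<N> w p we get {p, r}; from <S>→r p <F> t we get {r}; from <S>→ε we get {ε}. So FIRST(<S>) = {ε, p, r}.
FIRST(<N>): from <N>→<S> p w we get {p, r}; from <N>→<F> r p p we get {p, r}. So FIRST(<N>) = {p, r}.
FOLLOW(<S>) includes $ since <S> is the start symbol.
FOLLOW(<N>): in <S>→<N> w p, <N> is followed by w p with FIRST {w}. Thus FOLLOW(<N>) = {w}.
FOLLOW(<S>): in <N>→<S> p w, <S> is followed by p w with FIRST {p}; in <F>→r <G> <G> <S>, the suffix after <S> is empty, so FOLLOW(<S>) ⊇ FOLLOW(<F>) = {p, r, t}. Thus FOLLOW(<S>) = {$, p, r, t}.
FOLLOW(<G>): in <F>→r <G> <G> <S> (occurrence 1), <G> is followed by <G> <S> with FIRST {p}; in <F>→r <G> <G> <S> (occurrence 2), <G> is followed by <S> with FIRST {ε, p, r}; in <F>→r <G> <G> <S> (occurrence 2), the suffix after <G> is nullable, so FOLLOW(<G>) ⊇ FOLLOW(<F>) = {p, r, t}. Thus FOLLOW(<G>) = {p, r, t}.
FOLLOW(<F>): in <S>→r p <F> t, <F> is followed by t with FIRST {t}; in <N>→<F> r p p, <F> is followed by r p p with FIRST {r}; in <G>→p <F>, the suffix after <F> is empty, so FOLLOW(<F>) ⊇ FOLLOW(<G>) = {p, r, t}. Thus FOLLOW(<F>) = {p, r, t}.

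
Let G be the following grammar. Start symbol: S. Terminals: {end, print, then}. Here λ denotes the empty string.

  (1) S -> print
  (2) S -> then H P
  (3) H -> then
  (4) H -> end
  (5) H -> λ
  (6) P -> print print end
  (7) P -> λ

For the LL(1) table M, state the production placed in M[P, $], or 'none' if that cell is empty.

FIRST(S): from S->print we get {print}; from S->then H P we get {then}. So FIRST(S) = {print, then}.
FIRST(H): from H->then we get {then}; from H->end we get {end}; from H->λ we get {λ}. So FIRST(H) = {λ, end, then}.
FIRST(P): from P->print print end we get {print}; from P->λ we get {λ}. So FIRST(P) = {λ, print}.
FOLLOW(S) includes $ since S is the start symbol.
FOLLOW(S): S appears on no right-hand side. Thus FOLLOW(S) = {$}.
FOLLOW(P): in S->then H P, the suffix after P is empty, so FOLLOW(P) ⊇ FOLLOW(S) = {$}. Thus FOLLOW(P) = {$}.
For P -> print print end: FIRST(print print end) = {print}, so it goes in M[P, t] for t ∈ {print}.
For P -> λ: FIRST(λ) = {λ}, so it goes in M[P, t] for t ∈ {}; since λ ∈ FIRST, also for every t ∈ FOLLOW(P) = {$}.

P -> λ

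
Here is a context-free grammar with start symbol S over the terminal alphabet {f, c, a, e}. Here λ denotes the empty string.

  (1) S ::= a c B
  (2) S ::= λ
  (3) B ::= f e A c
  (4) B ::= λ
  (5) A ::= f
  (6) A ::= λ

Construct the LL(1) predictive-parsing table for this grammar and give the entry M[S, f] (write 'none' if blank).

none

FIRST(S): from S::=a c B we get {a}; from S::=λ we get {λ}. So FIRST(S) = {λ, a}.
FIRST(B): from B::=f e A c we get {f}; from B::=λ we get {λ}. So FIRST(B) = {λ, f}.
FIRST(A): from A::=f we get {f}; from A::=λ we get {λ}. So FIRST(A) = {λ, f}.
FOLLOW(S) includes $ since S is the start symbol.
FOLLOW(S): S appears on no right-hand side. Thus FOLLOW(S) = {$}.
For S ::= a c B: FIRST(a c B) = {a}, so it goes in M[S, t] for t ∈ {a}.
For S ::= λ: FIRST(λ) = {λ}, so it goes in M[S, t] for t ∈ {}; since λ ∈ FIRST, also for every t ∈ FOLLOW(S) = {$}.
None of these place a production in M[S, f].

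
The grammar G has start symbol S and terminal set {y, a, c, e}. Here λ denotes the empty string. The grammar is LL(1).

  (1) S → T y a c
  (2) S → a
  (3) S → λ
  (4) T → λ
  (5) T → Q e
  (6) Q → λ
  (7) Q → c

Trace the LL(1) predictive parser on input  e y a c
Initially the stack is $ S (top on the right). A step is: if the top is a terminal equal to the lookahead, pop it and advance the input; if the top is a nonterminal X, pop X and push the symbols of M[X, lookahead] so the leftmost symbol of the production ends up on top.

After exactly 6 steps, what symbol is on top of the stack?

     Stack        Input      Action
  1  $ S          e y a c $  expand S → T y a c
  2  $ c a y T    e y a c $  expand T → Q e
  3  $ c a y e Q  e y a c $  expand Q → λ
  4  $ c a y e    e y a c $  match e
  5  $ c a y      y a c $    match y
  6  $ c a        a c $      match a
Stack after step 6: $ c (top = c).

c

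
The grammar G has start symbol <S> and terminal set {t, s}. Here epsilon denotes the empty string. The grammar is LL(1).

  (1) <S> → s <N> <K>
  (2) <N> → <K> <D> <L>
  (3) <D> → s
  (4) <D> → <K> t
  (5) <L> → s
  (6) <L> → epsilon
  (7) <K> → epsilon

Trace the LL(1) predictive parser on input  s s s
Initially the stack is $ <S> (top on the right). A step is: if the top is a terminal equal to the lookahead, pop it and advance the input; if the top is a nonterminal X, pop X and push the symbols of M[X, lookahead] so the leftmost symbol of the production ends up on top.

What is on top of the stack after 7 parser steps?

     Stack              Input    Action
  1  $ <S>              s s s $  expand <S> → s <N> <K>
  2  $ <K> <N> s        s s s $  match s
  3  $ <K> <N>          s s $    expand <N> → <K> <D> <L>
  4  $ <K> <L> <D> <K>  s s $    expand <K> → epsilon
  5  $ <K> <L> <D>      s s $    expand <D> → s
  6  $ <K> <L> s        s s $    match s
  7  $ <K> <L>          s $      expand <L> → s
Stack after step 7: $ <K> s (top = s).

s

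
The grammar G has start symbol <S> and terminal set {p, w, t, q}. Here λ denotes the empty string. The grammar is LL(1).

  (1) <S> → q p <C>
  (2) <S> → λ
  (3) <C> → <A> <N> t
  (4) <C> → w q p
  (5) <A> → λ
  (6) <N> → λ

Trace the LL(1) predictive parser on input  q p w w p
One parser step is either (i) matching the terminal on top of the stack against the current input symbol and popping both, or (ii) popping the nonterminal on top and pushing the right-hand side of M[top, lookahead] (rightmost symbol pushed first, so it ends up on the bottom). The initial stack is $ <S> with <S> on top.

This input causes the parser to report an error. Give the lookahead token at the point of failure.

w

step 1: stack=$ <S>  input=q p w w p $  — expand <S> → q p <C>
step 2: stack=$ <C> p q  input=q p w w p $  — match q
step 3: stack=$ <C> p  input=p w w p $  — match p
step 4: stack=$ <C>  input=w w p $  — expand <C> → w q p
step 5: stack=$ p q w  input=w w p $  — match w
step 6: stack=$ p q  input=w p $  — error: top is terminal q but lookahead is w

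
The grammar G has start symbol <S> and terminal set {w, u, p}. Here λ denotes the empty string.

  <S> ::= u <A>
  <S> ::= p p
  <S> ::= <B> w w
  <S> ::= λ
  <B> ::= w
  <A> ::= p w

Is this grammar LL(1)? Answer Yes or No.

FIRST(<S>) = {λ, p, u, w}
FIRST(<B>) = {w}
FIRST(<A>) = {p}
FOLLOW(<S>) = {$}
FOLLOW(<B>) = {w}
FOLLOW(<A>) = {$}
Each cell of M receives at most one production.

Yes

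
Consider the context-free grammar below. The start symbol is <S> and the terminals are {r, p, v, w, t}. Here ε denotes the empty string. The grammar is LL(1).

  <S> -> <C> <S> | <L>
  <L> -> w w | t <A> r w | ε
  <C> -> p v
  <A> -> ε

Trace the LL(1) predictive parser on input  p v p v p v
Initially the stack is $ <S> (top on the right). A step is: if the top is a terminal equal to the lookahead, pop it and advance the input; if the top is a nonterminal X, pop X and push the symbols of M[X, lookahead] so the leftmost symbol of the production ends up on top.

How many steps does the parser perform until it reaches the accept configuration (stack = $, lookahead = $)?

      Stack      Input          Action
   1  $ <S>      p v p v p v $  expand <S> -> <C> <S>
   2  $ <S> <C>  p v p v p v $  expand <C> -> p v
   3  $ <S> v p  p v p v p v $  match p
   4  $ <S> v    v p v p v $    match v
   5  $ <S>      p v p v $      expand <S> -> <C> <S>
   6  $ <S> <C>  p v p v $      expand <C> -> p v
   7  $ <S> v p  p v p v $      match p
   8  $ <S> v    v p v $        match v
   9  $ <S>      p v $          expand <S> -> <C> <S>
  10  $ <S> <C>  p v $          expand <C> -> p v
  11  $ <S> v p  p v $          match p
  12  $ <S> v    v $            match v
  13  $ <S>      $              expand <S> -> <L>
  14  $ <L>      $              expand <L> -> ε
Accept reached after 14 steps.

14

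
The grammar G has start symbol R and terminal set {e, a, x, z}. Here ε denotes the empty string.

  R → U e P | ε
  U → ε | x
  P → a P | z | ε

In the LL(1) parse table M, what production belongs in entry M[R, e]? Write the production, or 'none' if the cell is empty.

R → U e P

FIRST(U) = {ε, x}
FIRST(P) = {ε, a, z}
FIRST(R) = {ε, e, x}  (via U e P)
FOLLOW(R) includes $ since R is the start symbol.
FOLLOW(R): R appears on no right-hand side. Thus FOLLOW(R) = {$}.
For R → U e P: FIRST(U e P) = {e, x}, so it goes in M[R, t] for t ∈ {e, x}.
For R → ε: FIRST(ε) = {ε}, so it goes in M[R, t] for t ∈ {}; since ε ∈ FIRST, also for every t ∈ FOLLOW(R) = {$}.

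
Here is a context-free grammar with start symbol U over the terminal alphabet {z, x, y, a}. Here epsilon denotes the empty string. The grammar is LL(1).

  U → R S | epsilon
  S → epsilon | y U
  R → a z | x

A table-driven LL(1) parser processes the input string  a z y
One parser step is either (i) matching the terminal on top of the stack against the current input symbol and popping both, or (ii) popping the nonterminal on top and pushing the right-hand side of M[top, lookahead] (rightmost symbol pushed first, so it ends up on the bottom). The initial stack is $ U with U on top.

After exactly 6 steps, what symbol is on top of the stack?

     Stack    Input    Action
  1  $ U      a z y $  expand U → R S
  2  $ S R    a z y $  expand R → a z
  3  $ S z a  a z y $  match a
  4  $ S z    z y $    match z
  5  $ S      y $      expand S → y U
  6  $ U y    y $      match y
Stack after step 6: $ U (top = U).

U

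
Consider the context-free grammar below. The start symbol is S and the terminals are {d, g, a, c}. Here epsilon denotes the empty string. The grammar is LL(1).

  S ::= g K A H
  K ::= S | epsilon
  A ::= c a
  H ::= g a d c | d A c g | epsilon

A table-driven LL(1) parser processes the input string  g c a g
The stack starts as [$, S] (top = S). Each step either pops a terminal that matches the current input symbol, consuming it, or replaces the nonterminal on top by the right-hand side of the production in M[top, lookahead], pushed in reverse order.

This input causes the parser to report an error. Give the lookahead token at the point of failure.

     Stack      Input      Action
  1  $ S        g c a g $  expand S ::= g K A H
  2  $ H A K g  g c a g $  match g
  3  $ H A K    c a g $    expand K ::= epsilon
  4  $ H A      c a g $    expand A ::= c a
  5  $ H a c    c a g $    match c
  6  $ H a      a g $      match a
  7  $ H        g $        expand H ::= g a d c
  8  $ c d a g  g $        match g
  9  $ c d a    $          error: top is terminal a but lookahead is $

$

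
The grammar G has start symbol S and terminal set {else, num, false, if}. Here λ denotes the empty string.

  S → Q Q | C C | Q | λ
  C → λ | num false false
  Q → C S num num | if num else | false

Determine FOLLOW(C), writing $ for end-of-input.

FIRST(C): from C→λ we get {λ}; from C→num false false we get {num}. So FIRST(C) = {λ, num}.
FIRST(S): from S→Q Q we get {false, if, num}; from S→C C we get {λ, num}; from S→Q we get {false, if, num}; from S→λ we get {λ}. So FIRST(S) = {λ, false, if, num}.
FIRST(Q): from Q→C S num num we get {false, if, num}; from Q→if num else we get {if}; from Q→false we get {false}. So FIRST(Q) = {false, if, num}.
FOLLOW(S) includes $ since S is the start symbol.
FOLLOW(S): in Q→C S num num, S is followed by num num with FIRST {num}. Thus FOLLOW(S) = {$, num}.
FOLLOW(C): in S→C C (occurrence 1), C is followed by C with FIRST {λ, num}; in S→C C (occurrence 1), the suffix after C is nullable, so FOLLOW(C) ⊇ FOLLOW(S) = {$, num}; in S→C C (occurrence 2), the suffix after C is empty, so FOLLOW(C) ⊇ FOLLOW(S) = {$, num}; in Q→C S num num, C is followed by S num num with FIRST {false, if, num}. Thus FOLLOW(C) = {$, false, if, num}.
FOLLOW(Q): in S→Q Q (occurrence 1), Q is followed by Q with FIRST {false, if, num}; in S→Q Q (occurrence 2), the suffix after Q is empty, so FOLLOW(Q) ⊇ FOLLOW(S) = {$, num}; in S→Q, the suffix after Q is empty, so FOLLOW(Q) ⊇ FOLLOW(S) = {$, num}. Thus FOLLOW(Q) = {$, false, if, num}.

{$, false, if, num}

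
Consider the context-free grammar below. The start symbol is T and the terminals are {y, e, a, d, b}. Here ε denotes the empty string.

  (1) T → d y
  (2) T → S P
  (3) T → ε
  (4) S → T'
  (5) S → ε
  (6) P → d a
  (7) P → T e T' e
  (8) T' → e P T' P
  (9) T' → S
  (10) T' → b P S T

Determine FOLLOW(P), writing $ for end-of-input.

FIRST(T) = {ε, b, d, e}  (via S P)
FIRST(P) = {b, d, e}  (via T e T' e)
FIRST(S) = {ε, b, e}  (via T')
FIRST(T') = {ε, b, e}  (via S)
FOLLOW(T) includes $ since T is the start symbol.
FOLLOW(T): in P→T e T' e, T is followed by e T' e with FIRST {e}; in T'→b P S T, the suffix after T is empty, so FOLLOW(T) ⊇ FOLLOW(T') = {b, d, e}. Thus FOLLOW(T) = {$, b, d, e}.
FOLLOW(S): in T→S P, S is followed by P with FIRST {b, d, e}; in T'→S, the suffix after S is empty, so FOLLOW(S) ⊇ FOLLOW(T') = {b, d, e}; in T'→b P S T, S is followed by T with FIRST {ε, b, d, e}; in T'→b P S T, the suffix after S is nullable, so FOLLOW(S) ⊇ FOLLOW(T') = {b, d, e}. Thus FOLLOW(S) = {b, d, e}.
FOLLOW(T'): in S→T', the suffix after T' is empty, so FOLLOW(T') ⊇ FOLLOW(S) = {b, d, e}; in P→T e T' e, T' is followed by e with FIRST {e}; in T'→e P T' P, T' is followed by P with FIRST {b, d, e}. Thus FOLLOW(T') = {b, d, e}.
FOLLOW(P): in T→S P, the suffix after P is empty, so FOLLOW(P) ⊇ FOLLOW(T) = {$, b, d, e}; in T'→e P T' P (occurrence 1), P is followed by T' P with FIRST {b, d, e}; in T'→e P T' P (occurrence 2), the suffix after P is empty, so FOLLOW(P) ⊇ FOLLOW(T') = {b, d, e}; in T'→b P S T, P is followed by S T with FIRST {ε, b, d, e}; in T'→b P S T, the suffix after P is nullable, so FOLLOW(P) ⊇ FOLLOW(T') = {b, d, e}. Thus FOLLOW(P) = {$, b, d, e}.

{$, b, d, e}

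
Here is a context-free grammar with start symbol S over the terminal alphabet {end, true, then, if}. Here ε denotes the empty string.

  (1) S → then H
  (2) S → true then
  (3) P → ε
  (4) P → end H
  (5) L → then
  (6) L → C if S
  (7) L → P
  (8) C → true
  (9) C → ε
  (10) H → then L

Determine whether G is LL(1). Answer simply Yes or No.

Yes

FIRST(S) = {then, true}
FIRST(P) = {ε, end}
FIRST(L) = {ε, end, if, then, true}
FIRST(C) = {ε, true}
FIRST(H) = {then}
FOLLOW(S) = {$}
FOLLOW(P) = {$}
FOLLOW(L) = {$}
FOLLOW(C) = {if}
FOLLOW(H) = {$}
Each cell of M receives at most one production.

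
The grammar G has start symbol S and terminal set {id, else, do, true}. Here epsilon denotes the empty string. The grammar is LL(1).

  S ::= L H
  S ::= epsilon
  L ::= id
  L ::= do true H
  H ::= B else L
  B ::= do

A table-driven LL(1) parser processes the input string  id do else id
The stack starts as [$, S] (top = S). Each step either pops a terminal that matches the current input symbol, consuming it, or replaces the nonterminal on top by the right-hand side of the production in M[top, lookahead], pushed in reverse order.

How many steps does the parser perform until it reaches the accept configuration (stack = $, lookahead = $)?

9

     Stack        Input            Action
  1  $ S          id do else id $  expand S ::= L H
  2  $ H L        id do else id $  expand L ::= id
  3  $ H id       id do else id $  match id
  4  $ H          do else id $     expand H ::= B else L
  5  $ L else B   do else id $     expand B ::= do
  6  $ L else do  do else id $     match do
  7  $ L else     else id $        match else
  8  $ L          id $             expand L ::= id
  9  $ id         id $             match id
Accept reached after 9 steps.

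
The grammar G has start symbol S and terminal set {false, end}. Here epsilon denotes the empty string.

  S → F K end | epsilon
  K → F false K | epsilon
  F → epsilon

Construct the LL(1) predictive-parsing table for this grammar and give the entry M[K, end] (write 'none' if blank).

K → epsilon

FIRST(F): from F→epsilon we get {epsilon}. So FIRST(F) = {epsilon}.
FIRST(K): from K→F false K we get {false}; from K→epsilon we get {epsilon}. So FIRST(K) = {epsilon, false}.
FIRST(S): from S→F K end we get {end, false}; from S→epsilon we get {epsilon}. So FIRST(S) = {epsilon, end, false}.
FOLLOW(S) includes $ since S is the start symbol.
FOLLOW(K): in S→F K end, K is followed by end with FIRST {end}; in K→F false K, the suffix after K is empty (adds nothing new). Thus FOLLOW(K) = {end}.
For K → F false K: FIRST(F false K) = {false}, so it goes in M[K, t] for t ∈ {false}.
For K → epsilon: FIRST(epsilon) = {epsilon}, so it goes in M[K, t] for t ∈ {}; since epsilon ∈ FIRST, also for every t ∈ FOLLOW(K) = {end}.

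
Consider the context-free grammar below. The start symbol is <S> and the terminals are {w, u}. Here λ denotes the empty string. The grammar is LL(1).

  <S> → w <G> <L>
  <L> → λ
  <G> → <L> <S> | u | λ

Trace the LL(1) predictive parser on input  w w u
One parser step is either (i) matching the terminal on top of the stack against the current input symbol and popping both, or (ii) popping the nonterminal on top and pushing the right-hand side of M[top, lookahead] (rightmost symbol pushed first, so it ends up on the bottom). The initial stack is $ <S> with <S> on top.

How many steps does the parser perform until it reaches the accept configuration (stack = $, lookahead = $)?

      Stack            Input    Action
   1  $ <S>            w w u $  expand <S> → w <G> <L>
   2  $ <L> <G> w      w w u $  match w
   3  $ <L> <G>        w u $    expand <G> → <L> <S>
   4  $ <L> <S> <L>    w u $    expand <L> → λ
   5  $ <L> <S>        w u $    expand <S> → w <G> <L>
   6  $ <L> <L> <G> w  w u $    match w
   7  $ <L> <L> <G>    u $      expand <G> → u
   8  $ <L> <L> u      u $      match u
   9  $ <L> <L>        $        expand <L> → λ
  10  $ <L>            $        expand <L> → λ
Accept reached after 10 steps.

10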